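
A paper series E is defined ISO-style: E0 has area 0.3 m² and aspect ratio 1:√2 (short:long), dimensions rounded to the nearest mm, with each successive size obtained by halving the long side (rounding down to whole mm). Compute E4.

Let E0's short side be w mm. w · w√2 = 0.3 m² = 300,000 mm², so w ≈ 460.6 mm and w√2 ≈ 651.4 mm → E0 = 461 × 651 mm.
E1: ⌊651/2⌋ × 461 = 325 × 461 mm
E2: ⌊461/2⌋ × 325 = 230 × 325 mm
E3: ⌊325/2⌋ × 230 = 162 × 230 mm
E4: ⌊230/2⌋ × 162 = 115 × 162 mm

115 × 162 mm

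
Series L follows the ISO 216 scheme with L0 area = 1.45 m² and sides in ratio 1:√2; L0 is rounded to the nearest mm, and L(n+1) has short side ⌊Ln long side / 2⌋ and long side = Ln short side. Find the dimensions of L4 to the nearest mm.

253 × 358 mm

Let L0's short side be w mm. w · w√2 = 1.45 m² = 1,450,000 mm², so w ≈ 1012.6 mm and w√2 ≈ 1432.0 mm → L0 = 1013 × 1432 mm.
L1: ⌊1432/2⌋ × 1013 = 716 × 1013 mm
L2: ⌊1013/2⌋ × 716 = 506 × 716 mm
L3: ⌊716/2⌋ × 506 = 358 × 506 mm
L4: ⌊506/2⌋ × 358 = 253 × 358 mm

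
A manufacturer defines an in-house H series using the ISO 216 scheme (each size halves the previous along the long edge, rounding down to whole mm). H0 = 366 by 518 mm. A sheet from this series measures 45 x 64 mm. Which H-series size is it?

H0: 366 × 518 mm
H1: 259 × 366 mm
H2: 183 × 259 mm
H3: 129 × 183 mm
H4: 91 × 129 mm
H5: 64 × 91 mm
H6: 45 × 64 mm
H7: 32 × 45 mm
→ matches H6.

H6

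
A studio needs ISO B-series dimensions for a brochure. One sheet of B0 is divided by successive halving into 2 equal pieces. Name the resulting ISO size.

B1

2 = 2^1, so 1 halving step.
B0 → B1 → … → B1 after 1 step.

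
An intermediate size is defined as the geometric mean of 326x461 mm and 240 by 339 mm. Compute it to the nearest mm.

Short side: √(326 · 240) = √78240 ≈ 279.7 → 280 mm
Long side: √(461 · 339) = √156279 ≈ 395.3 → 395 mm

280 × 395 mm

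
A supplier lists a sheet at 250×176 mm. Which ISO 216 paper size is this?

Aspect ratio 250/176 ≈ 1.420 — close to the ISO √2 ≈ 1.414.
In the B-series (B0 = 1000 × 1414 mm): B5 = 176 × 250 mm.

B5 (176 × 250 mm)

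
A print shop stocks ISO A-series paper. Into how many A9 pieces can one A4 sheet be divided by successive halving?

A4 = 210 × 297 mm; A9 = 37 × 52 mm.
Each halving step doubles the count; 5 steps from A4 to A9.
2^5 = 32.

32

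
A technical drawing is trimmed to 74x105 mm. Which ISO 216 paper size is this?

Aspect ratio 105/74 ≈ 1.419 — close to the ISO √2 ≈ 1.414.
In the A-series (A0 area = 1 m²): A7 = 74 × 105 mm.

A7 (74 × 105 mm)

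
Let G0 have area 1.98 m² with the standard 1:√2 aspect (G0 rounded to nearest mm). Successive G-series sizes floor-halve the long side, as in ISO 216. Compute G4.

295 × 418 mm

Let G0's short side be w mm. w · w√2 = 1.98 m² = 1,980,000 mm², so w ≈ 1183.2 mm and w√2 ≈ 1673.4 mm → G0 = 1183 × 1673 mm.
G1: ⌊1673/2⌋ × 1183 = 836 × 1183 mm
G2: ⌊1183/2⌋ × 836 = 591 × 836 mm
G3: ⌊836/2⌋ × 591 = 418 × 591 mm
G4: ⌊591/2⌋ × 418 = 295 × 418 mm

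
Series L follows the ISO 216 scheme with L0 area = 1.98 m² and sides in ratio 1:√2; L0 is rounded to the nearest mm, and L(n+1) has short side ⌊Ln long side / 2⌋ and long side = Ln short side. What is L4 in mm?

Let L0's short side be w mm. w · w√2 = 1.98 m² = 1,980,000 mm², so w ≈ 1183.2 mm and w√2 ≈ 1673.4 mm → L0 = 1183 × 1673 mm.
L1: ⌊1673/2⌋ × 1183 = 836 × 1183 mm
L2: ⌊1183/2⌋ × 836 = 591 × 836 mm
L3: ⌊836/2⌋ × 591 = 418 × 591 mm
L4: ⌊591/2⌋ × 418 = 295 × 418 mm

295 × 418 mm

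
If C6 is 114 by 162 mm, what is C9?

40 × 57 mm

C7: ⌊162/2⌋ × 114 = 81 × 114 mm
C8: ⌊114/2⌋ × 81 = 57 × 81 mm
C9: ⌊81/2⌋ × 57 = 40 × 57 mm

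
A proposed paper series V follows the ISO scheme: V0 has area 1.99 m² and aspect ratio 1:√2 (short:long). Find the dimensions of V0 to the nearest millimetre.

Let the short side be w mm. Then w · w√2 = 1.99 m² = 1,990,000 mm².
w² = 1,990,000/√2, so w ≈ 1186.2 mm; long side = w√2 ≈ 1677.6 mm.

1186 × 1678 mm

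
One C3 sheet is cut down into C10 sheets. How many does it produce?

Each ISO step halves the sheet: 1 × C3 → 2 × C4 → 4 × C5 → 8 × C6 → …
From C3 to C10 is 7 halving steps: 2^7 = 128.

128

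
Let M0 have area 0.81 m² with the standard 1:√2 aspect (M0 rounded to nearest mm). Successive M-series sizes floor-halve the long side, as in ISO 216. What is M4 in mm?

Let M0's short side be w mm. w · w√2 = 0.81 m² = 810,000 mm², so w ≈ 756.8 mm and w√2 ≈ 1070.3 mm → M0 = 757 × 1070 mm.
M1: ⌊1070/2⌋ × 757 = 535 × 757 mm
M2: ⌊757/2⌋ × 535 = 378 × 535 mm
M3: ⌊535/2⌋ × 378 = 267 × 378 mm
M4: ⌊378/2⌋ × 267 = 189 × 267 mm

189 × 267 mm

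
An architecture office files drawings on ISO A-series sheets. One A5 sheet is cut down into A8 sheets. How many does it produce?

8

A5 = 148 × 210 mm; A8 = 52 × 74 mm.
Each halving step doubles the count; 3 steps from A5 to A8.
2^3 = 8.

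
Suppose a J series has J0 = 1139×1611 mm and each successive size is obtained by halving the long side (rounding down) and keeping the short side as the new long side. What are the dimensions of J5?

J1: ⌊1611/2⌋ × 1139 = 805 × 1139 mm
J2: ⌊1139/2⌋ × 805 = 569 × 805 mm
J3: ⌊805/2⌋ × 569 = 402 × 569 mm
J4: ⌊569/2⌋ × 402 = 284 × 402 mm
J5: ⌊402/2⌋ × 284 = 201 × 284 mm

201 × 284 mm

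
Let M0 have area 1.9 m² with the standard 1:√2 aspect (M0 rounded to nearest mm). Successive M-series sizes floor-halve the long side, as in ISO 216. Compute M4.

Let M0's short side be w mm. w · w√2 = 1.9 m² = 1,900,000 mm², so w ≈ 1159.1 mm and w√2 ≈ 1639.2 mm → M0 = 1159 × 1639 mm.
M1: ⌊1639/2⌋ × 1159 = 819 × 1159 mm
M2: ⌊1159/2⌋ × 819 = 579 × 819 mm
M3: ⌊819/2⌋ × 579 = 409 × 579 mm
M4: ⌊579/2⌋ × 409 = 289 × 409 mm

289 × 409 mm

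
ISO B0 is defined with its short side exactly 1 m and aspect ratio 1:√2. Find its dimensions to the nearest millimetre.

Short side = 1000 mm; long side = 1000√2 ≈ 1414.2 mm.

1000 × 1414 mm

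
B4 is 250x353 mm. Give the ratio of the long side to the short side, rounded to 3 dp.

353 / 250 = 1.412
ISO 216 targets √2 ≈ 1.414; the -0.002 deviation is from mm rounding.

1.412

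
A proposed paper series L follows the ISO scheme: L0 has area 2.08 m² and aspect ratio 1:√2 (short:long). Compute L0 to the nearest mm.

1213 × 1715 mm

Let the short side be w mm. Then w · w√2 = 2.08 m² = 2,080,000 mm².
w² = 2,080,000/√2, so w ≈ 1212.8 mm; long side = w√2 ≈ 1715.1 mm.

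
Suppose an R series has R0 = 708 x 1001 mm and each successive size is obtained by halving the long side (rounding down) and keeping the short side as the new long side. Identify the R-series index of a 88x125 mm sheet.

R6

R0: 708 × 1001 mm
R1: 500 × 708 mm
R2: 354 × 500 mm
R3: 250 × 354 mm
R4: 177 × 250 mm
R5: 125 × 177 mm
R6: 88 × 125 mm
R7: 62 × 88 mm
→ matches R6.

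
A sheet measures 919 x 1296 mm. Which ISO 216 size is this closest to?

Aspect ratio 1296/919 ≈ 1.410 — close to the ISO √2 ≈ 1.414.
In the C-series (envelope sizes, between A and B): C0 = 917 × 1297 mm.
Off by 3 mm total — nearest standard size.

C0 (917 × 1297 mm)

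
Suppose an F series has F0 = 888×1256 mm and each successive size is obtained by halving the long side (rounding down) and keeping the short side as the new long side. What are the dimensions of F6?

111 × 157 mm

F1 = 628 × 888 mm (from F0 by 1 halving).
F2: ⌊888/2⌋ × 628 = 444 × 628 mm
F3: ⌊628/2⌋ × 444 = 314 × 444 mm
F4: ⌊444/2⌋ × 314 = 222 × 314 mm
F5: ⌊314/2⌋ × 222 = 157 × 222 mm
F6: ⌊222/2⌋ × 157 = 111 × 157 mm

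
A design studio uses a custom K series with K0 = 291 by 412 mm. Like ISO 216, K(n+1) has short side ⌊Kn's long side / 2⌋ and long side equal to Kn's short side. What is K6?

36 × 51 mm

K1 = 206 × 291 mm (from K0 by 1 halving).
K2: ⌊291/2⌋ × 206 = 145 × 206 mm
K3: ⌊206/2⌋ × 145 = 103 × 145 mm
K4: ⌊145/2⌋ × 103 = 72 × 103 mm
K5: ⌊103/2⌋ × 72 = 51 × 72 mm
K6: ⌊72/2⌋ × 51 = 36 × 51 mm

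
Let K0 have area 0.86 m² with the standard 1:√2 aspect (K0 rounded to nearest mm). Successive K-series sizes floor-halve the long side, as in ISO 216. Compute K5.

137 × 195 mm

Let K0's short side be w mm. w · w√2 = 0.86 m² = 860,000 mm², so w ≈ 779.8 mm and w√2 ≈ 1102.8 mm → K0 = 780 × 1103 mm.
K1: ⌊1103/2⌋ × 780 = 551 × 780 mm
K2: ⌊780/2⌋ × 551 = 390 × 551 mm
K3: ⌊551/2⌋ × 390 = 275 × 390 mm
K4: ⌊390/2⌋ × 275 = 195 × 275 mm
K5: ⌊275/2⌋ × 195 = 137 × 195 mm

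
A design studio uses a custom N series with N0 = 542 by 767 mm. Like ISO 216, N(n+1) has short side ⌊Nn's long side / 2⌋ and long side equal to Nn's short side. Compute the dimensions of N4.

135 × 191 mm

N1 = 383 × 542 mm (from N0 by 1 halving).
N2: ⌊542/2⌋ × 383 = 271 × 383 mm
N3: ⌊383/2⌋ × 271 = 191 × 271 mm
N4: ⌊271/2⌋ × 191 = 135 × 191 mm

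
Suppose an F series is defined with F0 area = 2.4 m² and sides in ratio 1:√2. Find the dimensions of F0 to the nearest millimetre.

Let the short side be w mm. Then w · w√2 = 2.4 m² = 2,400,000 mm².
w² = 2,400,000/√2, so w ≈ 1302.7 mm; long side = w√2 ≈ 1842.3 mm.

1303 × 1842 mm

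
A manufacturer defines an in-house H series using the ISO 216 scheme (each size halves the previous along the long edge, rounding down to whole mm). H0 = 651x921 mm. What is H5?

H1: ⌊921/2⌋ × 651 = 460 × 651 mm
H2: ⌊651/2⌋ × 460 = 325 × 460 mm
H3: ⌊460/2⌋ × 325 = 230 × 325 mm
H4: ⌊325/2⌋ × 230 = 162 × 230 mm
H5: ⌊230/2⌋ × 162 = 115 × 162 mm

115 × 162 mm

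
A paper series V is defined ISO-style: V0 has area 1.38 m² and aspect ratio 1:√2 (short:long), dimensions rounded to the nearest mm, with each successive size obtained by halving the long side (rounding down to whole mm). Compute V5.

174 × 247 mm

Let V0's short side be w mm. w · w√2 = 1.38 m² = 1,380,000 mm², so w ≈ 987.8 mm and w√2 ≈ 1397.0 mm → V0 = 988 × 1397 mm.
V1: ⌊1397/2⌋ × 988 = 698 × 988 mm
V2: ⌊988/2⌋ × 698 = 494 × 698 mm
V3: ⌊698/2⌋ × 494 = 349 × 494 mm
V4: ⌊494/2⌋ × 349 = 247 × 349 mm
V5: ⌊349/2⌋ × 247 = 174 × 247 mm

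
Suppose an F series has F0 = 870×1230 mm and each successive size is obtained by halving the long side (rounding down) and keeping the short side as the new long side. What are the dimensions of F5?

F1: ⌊1230/2⌋ × 870 = 615 × 870 mm
F2: ⌊870/2⌋ × 615 = 435 × 615 mm
F3: ⌊615/2⌋ × 435 = 307 × 435 mm
F4: ⌊435/2⌋ × 307 = 217 × 307 mm
F5: ⌊307/2⌋ × 217 = 153 × 217 mm

153 × 217 mm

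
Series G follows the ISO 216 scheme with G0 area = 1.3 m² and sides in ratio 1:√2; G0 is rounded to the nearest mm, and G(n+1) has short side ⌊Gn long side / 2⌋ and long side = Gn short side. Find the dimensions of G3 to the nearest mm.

339 × 479 mm

Let G0's short side be w mm. w · w√2 = 1.3 m² = 1,300,000 mm², so w ≈ 958.8 mm and w√2 ≈ 1355.9 mm → G0 = 959 × 1356 mm.
G1: ⌊1356/2⌋ × 959 = 678 × 959 mm
G2: ⌊959/2⌋ × 678 = 479 × 678 mm
G3: ⌊678/2⌋ × 479 = 339 × 479 mm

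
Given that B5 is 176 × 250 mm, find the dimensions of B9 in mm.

44 × 62 mm

B6: ⌊250/2⌋ × 176 = 125 × 176 mm
B7: ⌊176/2⌋ × 125 = 88 × 125 mm
B8: ⌊125/2⌋ × 88 = 62 × 88 mm
B9: ⌊88/2⌋ × 62 = 44 × 62 mm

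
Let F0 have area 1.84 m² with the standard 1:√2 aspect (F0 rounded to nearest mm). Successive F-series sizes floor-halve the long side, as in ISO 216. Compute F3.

Let F0's short side be w mm. w · w√2 = 1.84 m² = 1,840,000 mm², so w ≈ 1140.6 mm and w√2 ≈ 1613.1 mm → F0 = 1141 × 1613 mm.
F1: ⌊1613/2⌋ × 1141 = 806 × 1141 mm
F2: ⌊1141/2⌋ × 806 = 570 × 806 mm
F3: ⌊806/2⌋ × 570 = 403 × 570 mm

403 × 570 mm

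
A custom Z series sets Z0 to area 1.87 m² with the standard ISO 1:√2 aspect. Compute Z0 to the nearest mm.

Let the short side be w mm. Then w · w√2 = 1.87 m² = 1,870,000 mm².
w² = 1,870,000/√2, so w ≈ 1149.9 mm; long side = w√2 ≈ 1626.2 mm.

1150 × 1626 mm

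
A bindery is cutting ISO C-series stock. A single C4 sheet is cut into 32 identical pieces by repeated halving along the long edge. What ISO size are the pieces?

C9

32 = 2^5, so 5 halving steps.
C4 → C5 → … → C9 after 5 steps.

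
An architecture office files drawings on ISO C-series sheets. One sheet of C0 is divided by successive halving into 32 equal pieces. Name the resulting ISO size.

32 = 2^5, so 5 halving steps.
C0 → C1 → … → C5 after 5 steps.

C5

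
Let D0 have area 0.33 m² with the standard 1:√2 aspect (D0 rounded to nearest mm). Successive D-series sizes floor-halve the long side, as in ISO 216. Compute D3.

170 × 241 mm

Let D0's short side be w mm. w · w√2 = 0.33 m² = 330,000 mm², so w ≈ 483.1 mm and w√2 ≈ 683.1 mm → D0 = 483 × 683 mm.
D1: ⌊683/2⌋ × 483 = 341 × 483 mm
D2: ⌊483/2⌋ × 341 = 241 × 341 mm
D3: ⌊341/2⌋ × 241 = 170 × 241 mm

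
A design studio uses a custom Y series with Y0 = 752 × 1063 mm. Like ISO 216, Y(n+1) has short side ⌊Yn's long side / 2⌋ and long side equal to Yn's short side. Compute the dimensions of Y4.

Y1: ⌊1063/2⌋ × 752 = 531 × 752 mm
Y2: ⌊752/2⌋ × 531 = 376 × 531 mm
Y3: ⌊531/2⌋ × 376 = 265 × 376 mm
Y4: ⌊376/2⌋ × 265 = 188 × 265 mm

188 × 265 mm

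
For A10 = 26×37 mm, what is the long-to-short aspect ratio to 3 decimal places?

1.423

37 / 26 = 1.423
ISO 216 targets √2 ≈ 1.414; the +0.009 deviation is from mm rounding.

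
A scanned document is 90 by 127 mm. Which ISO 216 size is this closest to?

Aspect ratio 127/90 ≈ 1.411 — close to the ISO √2 ≈ 1.414.
In the B-series (B0 = 1000 × 1414 mm): B7 = 88 × 125 mm.
Off by 4 mm total — nearest standard size.

B7 (88 × 125 mm)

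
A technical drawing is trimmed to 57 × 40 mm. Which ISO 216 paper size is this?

Aspect ratio 57/40 ≈ 1.425 — close to the ISO √2 ≈ 1.414.
In the C-series (envelope sizes, between A and B): C9 = 40 × 57 mm.

C9 (40 × 57 mm)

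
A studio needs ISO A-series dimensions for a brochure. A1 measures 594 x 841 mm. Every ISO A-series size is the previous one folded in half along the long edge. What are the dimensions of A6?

105 × 148 mm

A2: ⌊841/2⌋ × 594 = 420 × 594 mm
A3: ⌊594/2⌋ × 420 = 297 × 420 mm
A4: ⌊420/2⌋ × 297 = 210 × 297 mm
A5: ⌊297/2⌋ × 210 = 148 × 210 mm
A6: ⌊210/2⌋ × 148 = 105 × 148 mm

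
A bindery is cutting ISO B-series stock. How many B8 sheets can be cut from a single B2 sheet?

Each ISO step halves the sheet: 1 × B2 → 2 × B3 → 4 × B4 → 8 × B5 → …
From B2 to B8 is 6 halving steps: 2^6 = 64.

64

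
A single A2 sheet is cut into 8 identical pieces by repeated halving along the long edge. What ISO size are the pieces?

8 = 2^3, so 3 halving steps.
A2 → A3 → … → A5 after 3 steps.

A5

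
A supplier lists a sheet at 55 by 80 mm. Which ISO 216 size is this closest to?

C8 (57 × 81 mm)

Aspect ratio 80/55 ≈ 1.455 (ISO target is √2 ≈ 1.414).
In the C-series (envelope sizes, between A and B): C8 = 57 × 81 mm.
Off by 3 mm total — nearest standard size.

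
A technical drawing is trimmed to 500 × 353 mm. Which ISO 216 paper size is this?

B3 (353 × 500 mm)

Aspect ratio 500/353 ≈ 1.416 — close to the ISO √2 ≈ 1.414.
In the B-series (B0 = 1000 × 1414 mm): B3 = 353 × 500 mm.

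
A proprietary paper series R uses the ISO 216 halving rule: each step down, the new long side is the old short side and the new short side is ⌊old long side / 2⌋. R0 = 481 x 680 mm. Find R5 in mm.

85 × 120 mm

R1 = 340 × 481 mm (from R0 by 1 halving).
R2: ⌊481/2⌋ × 340 = 240 × 340 mm
R3: ⌊340/2⌋ × 240 = 170 × 240 mm
R4: ⌊240/2⌋ × 170 = 120 × 170 mm
R5: ⌊170/2⌋ × 120 = 85 × 120 mm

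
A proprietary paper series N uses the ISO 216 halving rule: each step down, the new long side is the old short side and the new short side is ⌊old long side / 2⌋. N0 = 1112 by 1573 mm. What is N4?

278 × 393 mm

N1: ⌊1573/2⌋ × 1112 = 786 × 1112 mm
N2: ⌊1112/2⌋ × 786 = 556 × 786 mm
N3: ⌊786/2⌋ × 556 = 393 × 556 mm
N4: ⌊556/2⌋ × 393 = 278 × 393 mm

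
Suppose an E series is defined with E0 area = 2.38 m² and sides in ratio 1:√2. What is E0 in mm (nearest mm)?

1297 × 1835 mm

Let the short side be w mm. Then w · w√2 = 2.38 m² = 2,380,000 mm².
w² = 2,380,000/√2, so w ≈ 1297.3 mm; long side = w√2 ≈ 1834.6 mm.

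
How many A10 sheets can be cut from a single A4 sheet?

A4 = 210 × 297 mm; A10 = 26 × 37 mm.
Each halving step doubles the count; 6 steps from A4 to A10.
2^6 = 64.

64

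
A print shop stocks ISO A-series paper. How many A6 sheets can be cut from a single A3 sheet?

Each ISO step halves the sheet: 1 × A3 → 2 × A4 → 4 × A5 → 8 × A6
From A3 to A6 is 3 halving steps: 2^3 = 8.

8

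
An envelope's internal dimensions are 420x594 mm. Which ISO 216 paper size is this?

Aspect ratio 594/420 ≈ 1.414 — close to the ISO √2 ≈ 1.414.
In the A-series (A0 area = 1 m²): A2 = 420 × 594 mm.

A2 (420 × 594 mm)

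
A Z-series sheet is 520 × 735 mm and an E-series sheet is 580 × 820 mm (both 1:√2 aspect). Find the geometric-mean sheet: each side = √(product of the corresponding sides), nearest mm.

549 × 776 mm

Short side: √(520 · 580) = √301600 ≈ 549.2 → 549 mm
Long side: √(735 · 820) = √602700 ≈ 776.3 → 776 mm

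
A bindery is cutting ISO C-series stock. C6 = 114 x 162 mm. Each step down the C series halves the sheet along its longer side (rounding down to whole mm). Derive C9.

C7: ⌊162/2⌋ × 114 = 81 × 114 mm
C8: ⌊114/2⌋ × 81 = 57 × 81 mm
C9: ⌊81/2⌋ × 57 = 40 × 57 mm

40 × 57 mm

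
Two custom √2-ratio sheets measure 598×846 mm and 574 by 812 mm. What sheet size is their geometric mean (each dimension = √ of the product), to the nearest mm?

Short side: √(598 · 574) = √343252 ≈ 585.9 → 586 mm
Long side: √(846 · 812) = √686952 ≈ 828.8 → 829 mm

586 × 829 mm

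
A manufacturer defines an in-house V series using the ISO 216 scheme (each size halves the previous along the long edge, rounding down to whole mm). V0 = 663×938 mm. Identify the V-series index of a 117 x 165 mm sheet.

V0: 663 × 938 mm
V1: 469 × 663 mm
V2: 331 × 469 mm
V3: 234 × 331 mm
V4: 165 × 234 mm
V5: 117 × 165 mm
V6: 82 × 117 mm
→ matches V5.

V5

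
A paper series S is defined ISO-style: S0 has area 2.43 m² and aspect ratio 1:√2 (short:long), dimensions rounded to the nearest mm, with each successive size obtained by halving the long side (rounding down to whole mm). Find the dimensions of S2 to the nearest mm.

655 × 927 mm

Let S0's short side be w mm. w · w√2 = 2.43 m² = 2,430,000 mm², so w ≈ 1310.8 mm and w√2 ≈ 1853.8 mm → S0 = 1311 × 1854 mm.
S1: ⌊1854/2⌋ × 1311 = 927 × 1311 mm
S2: ⌊1311/2⌋ × 927 = 655 × 927 mm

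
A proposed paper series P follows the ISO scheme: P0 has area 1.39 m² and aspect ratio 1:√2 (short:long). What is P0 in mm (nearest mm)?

Let the short side be w mm. Then w · w√2 = 1.39 m² = 1,390,000 mm².
w² = 1,390,000/√2, so w ≈ 991.4 mm; long side = w√2 ≈ 1402.1 mm.

991 × 1402 mm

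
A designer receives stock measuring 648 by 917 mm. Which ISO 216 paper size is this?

Aspect ratio 917/648 ≈ 1.415 — close to the ISO √2 ≈ 1.414.
In the C-series (envelope sizes, between A and B): C1 = 648 × 917 mm.

C1 (648 × 917 mm)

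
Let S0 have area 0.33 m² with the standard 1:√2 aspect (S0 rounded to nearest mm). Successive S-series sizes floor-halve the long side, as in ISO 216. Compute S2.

Let S0's short side be w mm. w · w√2 = 0.33 m² = 330,000 mm², so w ≈ 483.1 mm and w√2 ≈ 683.1 mm → S0 = 483 × 683 mm.
S1: ⌊683/2⌋ × 483 = 341 × 483 mm
S2: ⌊483/2⌋ × 341 = 241 × 341 mm

241 × 341 mm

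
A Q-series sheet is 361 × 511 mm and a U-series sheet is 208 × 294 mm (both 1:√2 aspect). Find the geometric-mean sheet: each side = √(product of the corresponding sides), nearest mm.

274 × 388 mm

Short side: √(361 · 208) = √75088 ≈ 274.0 → 274 mm
Long side: √(511 · 294) = √150234 ≈ 387.6 → 388 mm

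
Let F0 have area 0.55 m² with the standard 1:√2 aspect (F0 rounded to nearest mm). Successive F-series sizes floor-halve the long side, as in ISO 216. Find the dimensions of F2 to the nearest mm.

Let F0's short side be w mm. w · w√2 = 0.55 m² = 550,000 mm², so w ≈ 623.6 mm and w√2 ≈ 881.9 mm → F0 = 624 × 882 mm.
F1: ⌊882/2⌋ × 624 = 441 × 624 mm
F2: ⌊624/2⌋ × 441 = 312 × 441 mm

312 × 441 mm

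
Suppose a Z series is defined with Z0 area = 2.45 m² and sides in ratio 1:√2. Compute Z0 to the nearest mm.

1316 × 1861 mm

Let the short side be w mm. Then w · w√2 = 2.45 m² = 2,450,000 mm².
w² = 2,450,000/√2, so w ≈ 1316.2 mm; long side = w√2 ≈ 1861.4 mm.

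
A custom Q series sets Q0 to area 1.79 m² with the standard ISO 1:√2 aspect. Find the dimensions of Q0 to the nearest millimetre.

1125 × 1591 mm

Let the short side be w mm. Then w · w√2 = 1.79 m² = 1,790,000 mm².
w² = 1,790,000/√2, so w ≈ 1125.0 mm; long side = w√2 ≈ 1591.1 mm.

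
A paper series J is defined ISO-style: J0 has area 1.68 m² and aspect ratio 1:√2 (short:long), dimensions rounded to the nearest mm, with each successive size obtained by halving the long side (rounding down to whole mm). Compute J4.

Let J0's short side be w mm. w · w√2 = 1.68 m² = 1,680,000 mm², so w ≈ 1089.9 mm and w√2 ≈ 1541.4 mm → J0 = 1090 × 1541 mm.
J1: ⌊1541/2⌋ × 1090 = 770 × 1090 mm
J2: ⌊1090/2⌋ × 770 = 545 × 770 mm
J3: ⌊770/2⌋ × 545 = 385 × 545 mm
J4: ⌊545/2⌋ × 385 = 272 × 385 mm

272 × 385 mm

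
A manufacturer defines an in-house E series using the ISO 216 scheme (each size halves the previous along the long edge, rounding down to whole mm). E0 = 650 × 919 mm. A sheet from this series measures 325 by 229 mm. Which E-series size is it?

E3

E0: 650 × 919 mm
E1: 459 × 650 mm
E2: 325 × 459 mm
E3: 229 × 325 mm
E4: 162 × 229 mm
→ matches E3.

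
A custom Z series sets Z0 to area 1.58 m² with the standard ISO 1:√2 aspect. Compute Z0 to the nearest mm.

1057 × 1495 mm

Let the short side be w mm. Then w · w√2 = 1.58 m² = 1,580,000 mm².
w² = 1,580,000/√2, so w ≈ 1057.0 mm; long side = w√2 ≈ 1494.8 mm.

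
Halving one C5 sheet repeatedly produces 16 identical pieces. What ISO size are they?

C9

16 = 2^4, so 4 halving steps.
C5 → C6 → … → C9 after 4 steps.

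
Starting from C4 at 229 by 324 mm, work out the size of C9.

40 × 57 mm

C5: ⌊324/2⌋ × 229 = 162 × 229 mm
C6: ⌊229/2⌋ × 162 = 114 × 162 mm
C7: ⌊162/2⌋ × 114 = 81 × 114 mm
C8: ⌊114/2⌋ × 81 = 57 × 81 mm
C9: ⌊81/2⌋ × 57 = 40 × 57 mm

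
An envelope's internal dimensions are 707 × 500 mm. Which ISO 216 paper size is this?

B2 (500 × 707 mm)

Aspect ratio 707/500 ≈ 1.414 — close to the ISO √2 ≈ 1.414.
In the B-series (B0 = 1000 × 1414 mm): B2 = 500 × 707 mm.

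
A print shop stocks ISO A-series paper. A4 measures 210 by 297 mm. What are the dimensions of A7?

74 × 105 mm

A5: ⌊297/2⌋ × 210 = 148 × 210 mm
A6: ⌊210/2⌋ × 148 = 105 × 148 mm
A7: ⌊148/2⌋ × 105 = 74 × 105 mm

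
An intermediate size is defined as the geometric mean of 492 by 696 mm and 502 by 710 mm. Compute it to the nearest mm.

497 × 703 mm

Short side: √(492 · 502) = √246984 ≈ 497.0 → 497 mm
Long side: √(696 · 710) = √494160 ≈ 703.0 → 703 mm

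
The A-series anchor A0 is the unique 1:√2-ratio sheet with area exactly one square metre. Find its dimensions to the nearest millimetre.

Let the short side be w mm. Then the long side is w√2 and w · w√2 = 10⁶ mm².
w² = 10⁶/√2, so w = 1000 / 2^(1/4) ≈ 840.9 mm; long side = 1000 · 2^(1/4) ≈ 1189.2 mm.

841 × 1189 mm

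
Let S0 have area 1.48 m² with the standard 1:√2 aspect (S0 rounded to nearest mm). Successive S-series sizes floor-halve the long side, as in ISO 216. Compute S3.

Let S0's short side be w mm. w · w√2 = 1.48 m² = 1,480,000 mm², so w ≈ 1023.0 mm and w√2 ≈ 1446.7 mm → S0 = 1023 × 1447 mm.
S1: ⌊1447/2⌋ × 1023 = 723 × 1023 mm
S2: ⌊1023/2⌋ × 723 = 511 × 723 mm
S3: ⌊723/2⌋ × 511 = 361 × 511 mm

361 × 511 mm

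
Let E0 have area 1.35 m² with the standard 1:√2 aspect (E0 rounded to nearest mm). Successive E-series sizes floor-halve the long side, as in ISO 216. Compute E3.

Let E0's short side be w mm. w · w√2 = 1.35 m² = 1,350,000 mm², so w ≈ 977.0 mm and w√2 ≈ 1381.7 mm → E0 = 977 × 1382 mm.
E1: ⌊1382/2⌋ × 977 = 691 × 977 mm
E2: ⌊977/2⌋ × 691 = 488 × 691 mm
E3: ⌊691/2⌋ × 488 = 345 × 488 mm

345 × 488 mm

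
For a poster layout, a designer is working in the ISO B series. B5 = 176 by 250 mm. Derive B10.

31 × 44 mm

B6: ⌊250/2⌋ × 176 = 125 × 176 mm
B7: ⌊176/2⌋ × 125 = 88 × 125 mm
B8: ⌊125/2⌋ × 88 = 62 × 88 mm
B9: ⌊88/2⌋ × 62 = 44 × 62 mm
B10: ⌊62/2⌋ × 44 = 31 × 44 mm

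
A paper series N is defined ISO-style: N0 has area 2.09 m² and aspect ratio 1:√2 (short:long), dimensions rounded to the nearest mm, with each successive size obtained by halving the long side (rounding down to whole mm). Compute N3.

Let N0's short side be w mm. w · w√2 = 2.09 m² = 2,090,000 mm², so w ≈ 1215.7 mm and w√2 ≈ 1719.2 mm → N0 = 1216 × 1719 mm.
N1: ⌊1719/2⌋ × 1216 = 859 × 1216 mm
N2: ⌊1216/2⌋ × 859 = 608 × 859 mm
N3: ⌊859/2⌋ × 608 = 429 × 608 mm

429 × 608 mm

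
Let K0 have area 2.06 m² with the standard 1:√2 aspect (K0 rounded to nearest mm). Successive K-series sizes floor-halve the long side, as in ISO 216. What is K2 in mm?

603 × 853 mm

Let K0's short side be w mm. w · w√2 = 2.06 m² = 2,060,000 mm², so w ≈ 1206.9 mm and w√2 ≈ 1706.8 mm → K0 = 1207 × 1707 mm.
K1: ⌊1707/2⌋ × 1207 = 853 × 1207 mm
K2: ⌊1207/2⌋ × 853 = 603 × 853 mm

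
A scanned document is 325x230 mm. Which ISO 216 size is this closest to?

Aspect ratio 325/230 ≈ 1.413 — close to the ISO √2 ≈ 1.414.
In the C-series (envelope sizes, between A and B): C4 = 229 × 324 mm.
Off by 2 mm total — nearest standard size.

C4 (229 × 324 mm)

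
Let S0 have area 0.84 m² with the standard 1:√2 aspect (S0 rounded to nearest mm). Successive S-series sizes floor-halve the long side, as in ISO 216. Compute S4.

Let S0's short side be w mm. w · w√2 = 0.84 m² = 840,000 mm², so w ≈ 770.7 mm and w√2 ≈ 1089.9 mm → S0 = 771 × 1090 mm.
S1: ⌊1090/2⌋ × 771 = 545 × 771 mm
S2: ⌊771/2⌋ × 545 = 385 × 545 mm
S3: ⌊545/2⌋ × 385 = 272 × 385 mm
S4: ⌊385/2⌋ × 272 = 192 × 272 mm

192 × 272 mm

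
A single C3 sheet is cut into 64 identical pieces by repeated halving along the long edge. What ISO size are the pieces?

C9

64 = 2^6, so 6 halving steps.
C3 → C4 → … → C9 after 6 steps.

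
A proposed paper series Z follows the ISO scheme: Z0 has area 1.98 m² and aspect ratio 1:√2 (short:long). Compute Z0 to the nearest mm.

1183 × 1673 mm

Let the short side be w mm. Then w · w√2 = 1.98 m² = 1,980,000 mm².
w² = 1,980,000/√2, so w ≈ 1183.2 mm; long side = w√2 ≈ 1673.4 mm.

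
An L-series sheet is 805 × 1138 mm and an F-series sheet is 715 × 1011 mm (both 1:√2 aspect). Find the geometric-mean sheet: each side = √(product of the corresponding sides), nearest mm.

Short side: √(805 · 715) = √575575 ≈ 758.7 → 759 mm
Long side: √(1138 · 1011) = √1150518 ≈ 1072.6 → 1073 mm

759 × 1073 mm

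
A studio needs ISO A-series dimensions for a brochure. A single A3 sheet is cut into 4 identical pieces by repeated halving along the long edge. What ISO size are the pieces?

A5

4 = 2^2, so 2 halving steps.
A3 → A4 → … → A5 after 2 steps.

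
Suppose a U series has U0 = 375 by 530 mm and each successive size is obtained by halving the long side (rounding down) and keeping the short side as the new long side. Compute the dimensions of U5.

66 × 93 mm

U1: ⌊530/2⌋ × 375 = 265 × 375 mm
U2: ⌊375/2⌋ × 265 = 187 × 265 mm
U3: ⌊265/2⌋ × 187 = 132 × 187 mm
U4: ⌊187/2⌋ × 132 = 93 × 132 mm
U5: ⌊132/2⌋ × 93 = 66 × 93 mm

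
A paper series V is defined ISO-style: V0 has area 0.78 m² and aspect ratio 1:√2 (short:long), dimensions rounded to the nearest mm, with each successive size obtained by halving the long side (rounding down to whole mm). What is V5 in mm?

Let V0's short side be w mm. w · w√2 = 0.78 m² = 780,000 mm², so w ≈ 742.7 mm and w√2 ≈ 1050.3 mm → V0 = 743 × 1050 mm.
V1: ⌊1050/2⌋ × 743 = 525 × 743 mm
V2: ⌊743/2⌋ × 525 = 371 × 525 mm
V3: ⌊525/2⌋ × 371 = 262 × 371 mm
V4: ⌊371/2⌋ × 262 = 185 × 262 mm
V5: ⌊262/2⌋ × 185 = 131 × 185 mm

131 × 185 mm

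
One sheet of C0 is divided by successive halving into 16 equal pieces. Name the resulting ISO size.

16 = 2^4, so 4 halving steps.
C0 → C1 → … → C4 after 4 steps.

C4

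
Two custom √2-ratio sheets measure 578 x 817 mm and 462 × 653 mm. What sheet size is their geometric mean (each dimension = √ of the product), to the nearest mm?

517 × 730 mm

Short side: √(578 · 462) = √267036 ≈ 516.8 → 517 mm
Long side: √(817 · 653) = √533501 ≈ 730.4 → 730 mm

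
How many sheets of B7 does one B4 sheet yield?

Each ISO step halves the sheet: 1 × B4 → 2 × B5 → 4 × B6 → 8 × B7
From B4 to B7 is 3 halving steps: 2^3 = 8.

8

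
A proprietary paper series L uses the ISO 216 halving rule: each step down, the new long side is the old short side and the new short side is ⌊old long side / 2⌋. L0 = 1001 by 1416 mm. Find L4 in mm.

L1: ⌊1416/2⌋ × 1001 = 708 × 1001 mm
L2: ⌊1001/2⌋ × 708 = 500 × 708 mm
L3: ⌊708/2⌋ × 500 = 354 × 500 mm
L4: ⌊500/2⌋ × 354 = 250 × 354 mm

250 × 354 mm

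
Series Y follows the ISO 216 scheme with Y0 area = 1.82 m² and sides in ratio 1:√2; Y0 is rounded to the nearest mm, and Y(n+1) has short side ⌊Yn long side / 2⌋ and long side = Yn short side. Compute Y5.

Let Y0's short side be w mm. w · w√2 = 1.82 m² = 1,820,000 mm², so w ≈ 1134.4 mm and w√2 ≈ 1604.3 mm → Y0 = 1134 × 1604 mm.
Y1: ⌊1604/2⌋ × 1134 = 802 × 1134 mm
Y2: ⌊1134/2⌋ × 802 = 567 × 802 mm
Y3: ⌊802/2⌋ × 567 = 401 × 567 mm
Y4: ⌊567/2⌋ × 401 = 283 × 401 mm
Y5: ⌊401/2⌋ × 283 = 200 × 283 mm

200 × 283 mm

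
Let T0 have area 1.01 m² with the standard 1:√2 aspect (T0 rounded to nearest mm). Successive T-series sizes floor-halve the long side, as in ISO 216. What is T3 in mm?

298 × 422 mm

Let T0's short side be w mm. w · w√2 = 1.01 m² = 1,010,000 mm², so w ≈ 845.1 mm and w√2 ≈ 1195.1 mm → T0 = 845 × 1195 mm.
T1: ⌊1195/2⌋ × 845 = 597 × 845 mm
T2: ⌊845/2⌋ × 597 = 422 × 597 mm
T3: ⌊597/2⌋ × 422 = 298 × 422 mm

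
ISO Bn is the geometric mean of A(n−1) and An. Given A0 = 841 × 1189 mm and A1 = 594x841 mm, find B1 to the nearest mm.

Short side: √(841 · 594) = √499554 ≈ 706.8 → 707 mm
Long side: √(1189 · 841) = √999949 ≈ 1000.0 → 1000 mm

707 × 1000 mm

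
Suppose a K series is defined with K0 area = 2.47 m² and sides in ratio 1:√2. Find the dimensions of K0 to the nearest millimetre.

Let the short side be w mm. Then w · w√2 = 2.47 m² = 2,470,000 mm².
w² = 2,470,000/√2, so w ≈ 1321.6 mm; long side = w√2 ≈ 1869.0 mm.

1322 × 1869 mm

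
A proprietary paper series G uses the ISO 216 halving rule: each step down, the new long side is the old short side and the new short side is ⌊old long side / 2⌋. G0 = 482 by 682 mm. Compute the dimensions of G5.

G1: ⌊682/2⌋ × 482 = 341 × 482 mm
G2: ⌊482/2⌋ × 341 = 241 × 341 mm
G3: ⌊341/2⌋ × 241 = 170 × 241 mm
G4: ⌊241/2⌋ × 170 = 120 × 170 mm
G5: ⌊170/2⌋ × 120 = 85 × 120 mm

85 × 120 mm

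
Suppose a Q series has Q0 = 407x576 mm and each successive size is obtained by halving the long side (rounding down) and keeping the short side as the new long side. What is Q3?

Q1: ⌊576/2⌋ × 407 = 288 × 407 mm
Q2: ⌊407/2⌋ × 288 = 203 × 288 mm
Q3: ⌊288/2⌋ × 203 = 144 × 203 mm

144 × 203 mm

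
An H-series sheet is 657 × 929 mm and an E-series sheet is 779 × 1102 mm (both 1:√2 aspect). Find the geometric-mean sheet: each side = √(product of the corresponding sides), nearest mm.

715 × 1012 mm

Short side: √(657 · 779) = √511803 ≈ 715.4 → 715 mm
Long side: √(929 · 1102) = √1023758 ≈ 1011.8 → 1012 mm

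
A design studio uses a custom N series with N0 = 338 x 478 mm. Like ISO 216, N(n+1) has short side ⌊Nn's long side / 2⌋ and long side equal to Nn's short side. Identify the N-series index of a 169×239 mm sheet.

N2

N0: 338 × 478 mm
N1: 239 × 338 mm
N2: 169 × 239 mm
N3: 119 × 169 mm
→ matches N2.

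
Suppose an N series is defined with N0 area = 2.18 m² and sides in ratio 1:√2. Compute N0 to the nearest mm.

Let the short side be w mm. Then w · w√2 = 2.18 m² = 2,180,000 mm².
w² = 2,180,000/√2, so w ≈ 1241.6 mm; long side = w√2 ≈ 1755.8 mm.

1242 × 1756 mm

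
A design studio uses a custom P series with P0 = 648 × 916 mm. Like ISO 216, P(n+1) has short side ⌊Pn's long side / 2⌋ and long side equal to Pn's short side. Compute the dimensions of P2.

P1: ⌊916/2⌋ × 648 = 458 × 648 mm
P2: ⌊648/2⌋ × 458 = 324 × 458 mm

324 × 458 mm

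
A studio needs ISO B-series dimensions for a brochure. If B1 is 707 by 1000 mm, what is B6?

125 × 176 mm

B2: ⌊1000/2⌋ × 707 = 500 × 707 mm
B3: ⌊707/2⌋ × 500 = 353 × 500 mm
B4: ⌊500/2⌋ × 353 = 250 × 353 mm
B5: ⌊353/2⌋ × 250 = 176 × 250 mm
B6: ⌊250/2⌋ × 176 = 125 × 176 mm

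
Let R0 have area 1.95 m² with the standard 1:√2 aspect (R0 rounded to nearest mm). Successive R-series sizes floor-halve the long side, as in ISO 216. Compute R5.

207 × 293 mm

Let R0's short side be w mm. w · w√2 = 1.95 m² = 1,950,000 mm², so w ≈ 1174.2 mm and w√2 ≈ 1660.6 mm → R0 = 1174 × 1661 mm.
R1: ⌊1661/2⌋ × 1174 = 830 × 1174 mm
R2: ⌊1174/2⌋ × 830 = 587 × 830 mm
R3: ⌊830/2⌋ × 587 = 415 × 587 mm
R4: ⌊587/2⌋ × 415 = 293 × 415 mm
R5: ⌊415/2⌋ × 293 = 207 × 293 mm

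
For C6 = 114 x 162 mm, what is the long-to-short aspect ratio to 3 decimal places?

162 / 114 = 1.421
ISO 216 targets √2 ≈ 1.414; the +0.007 deviation is from mm rounding.

1.421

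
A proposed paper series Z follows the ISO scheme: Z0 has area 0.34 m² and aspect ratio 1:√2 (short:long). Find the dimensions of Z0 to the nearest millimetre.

Let the short side be w mm. Then w · w√2 = 0.34 m² = 340,000 mm².
w² = 340,000/√2, so w ≈ 490.3 mm; long side = w√2 ≈ 693.4 mm.

490 × 693 mm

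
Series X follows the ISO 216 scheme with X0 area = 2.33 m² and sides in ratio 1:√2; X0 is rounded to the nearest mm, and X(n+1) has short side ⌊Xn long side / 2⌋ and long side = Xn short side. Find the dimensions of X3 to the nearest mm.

453 × 642 mm

Let X0's short side be w mm. w · w√2 = 2.33 m² = 2,330,000 mm², so w ≈ 1283.6 mm and w√2 ≈ 1815.2 mm → X0 = 1284 × 1815 mm.
X1: ⌊1815/2⌋ × 1284 = 907 × 1284 mm
X2: ⌊1284/2⌋ × 907 = 642 × 907 mm
X3: ⌊907/2⌋ × 642 = 453 × 642 mm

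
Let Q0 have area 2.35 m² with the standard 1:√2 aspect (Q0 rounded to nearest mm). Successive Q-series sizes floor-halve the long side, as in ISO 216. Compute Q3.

455 × 644 mm

Let Q0's short side be w mm. w · w√2 = 2.35 m² = 2,350,000 mm², so w ≈ 1289.1 mm and w√2 ≈ 1823.0 mm → Q0 = 1289 × 1823 mm.
Q1: ⌊1823/2⌋ × 1289 = 911 × 1289 mm
Q2: ⌊1289/2⌋ × 911 = 644 × 911 mm
Q3: ⌊911/2⌋ × 644 = 455 × 644 mm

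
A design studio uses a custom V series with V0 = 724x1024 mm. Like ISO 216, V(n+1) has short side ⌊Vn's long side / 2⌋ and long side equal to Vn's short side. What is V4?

181 × 256 mm

V1: ⌊1024/2⌋ × 724 = 512 × 724 mm
V2: ⌊724/2⌋ × 512 = 362 × 512 mm
V3: ⌊512/2⌋ × 362 = 256 × 362 mm
V4: ⌊362/2⌋ × 256 = 181 × 256 mm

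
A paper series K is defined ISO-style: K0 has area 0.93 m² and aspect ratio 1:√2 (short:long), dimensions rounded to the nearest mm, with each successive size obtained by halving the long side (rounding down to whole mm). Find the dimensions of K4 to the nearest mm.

Let K0's short side be w mm. w · w√2 = 0.93 m² = 930,000 mm², so w ≈ 810.9 mm and w√2 ≈ 1146.8 mm → K0 = 811 × 1147 mm.
K1: ⌊1147/2⌋ × 811 = 573 × 811 mm
K2: ⌊811/2⌋ × 573 = 405 × 573 mm
K3: ⌊573/2⌋ × 405 = 286 × 405 mm
K4: ⌊405/2⌋ × 286 = 202 × 286 mm

202 × 286 mm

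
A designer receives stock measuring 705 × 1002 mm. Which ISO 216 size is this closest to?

Aspect ratio 1002/705 ≈ 1.421 — close to the ISO √2 ≈ 1.414.
In the B-series (B0 = 1000 × 1414 mm): B1 = 707 × 1000 mm.
Off by 4 mm total — nearest standard size.

B1 (707 × 1000 mm)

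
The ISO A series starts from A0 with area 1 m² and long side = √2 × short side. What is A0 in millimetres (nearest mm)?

841 × 1189 mm

Let the short side be w mm. Then the long side is w√2 and w · w√2 = 10⁶ mm².
w² = 10⁶/√2, so w = 1000 / 2^(1/4) ≈ 840.9 mm; long side = 1000 · 2^(1/4) ≈ 1189.2 mm.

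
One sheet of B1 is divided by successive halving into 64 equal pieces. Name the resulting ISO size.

64 = 2^6, so 6 halving steps.
B1 → B2 → … → B7 after 6 steps.

B7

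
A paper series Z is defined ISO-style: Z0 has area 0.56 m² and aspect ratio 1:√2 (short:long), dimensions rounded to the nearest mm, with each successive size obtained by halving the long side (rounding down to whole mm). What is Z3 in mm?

222 × 314 mm

Let Z0's short side be w mm. w · w√2 = 0.56 m² = 560,000 mm², so w ≈ 629.3 mm and w√2 ≈ 889.9 mm → Z0 = 629 × 890 mm.
Z1: ⌊890/2⌋ × 629 = 445 × 629 mm
Z2: ⌊629/2⌋ × 445 = 314 × 445 mm
Z3: ⌊445/2⌋ × 314 = 222 × 314 mm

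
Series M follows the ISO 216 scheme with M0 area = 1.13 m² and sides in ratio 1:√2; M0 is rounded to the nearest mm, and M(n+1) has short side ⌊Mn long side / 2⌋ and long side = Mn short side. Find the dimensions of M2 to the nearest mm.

447 × 632 mm

Let M0's short side be w mm. w · w√2 = 1.13 m² = 1,130,000 mm², so w ≈ 893.9 mm and w√2 ≈ 1264.1 mm → M0 = 894 × 1264 mm.
M1: ⌊1264/2⌋ × 894 = 632 × 894 mm
M2: ⌊894/2⌋ × 632 = 447 × 632 mm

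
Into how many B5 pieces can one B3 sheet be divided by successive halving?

Each ISO step halves the sheet: 1 × B3 → 2 × B4 → 4 × B5
From B3 to B5 is 2 halving steps: 2^2 = 4.

4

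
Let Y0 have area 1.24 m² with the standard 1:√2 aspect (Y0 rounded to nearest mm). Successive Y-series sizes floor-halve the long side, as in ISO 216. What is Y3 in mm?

Let Y0's short side be w mm. w · w√2 = 1.24 m² = 1,240,000 mm², so w ≈ 936.4 mm and w√2 ≈ 1324.2 mm → Y0 = 936 × 1324 mm.
Y1: ⌊1324/2⌋ × 936 = 662 × 936 mm
Y2: ⌊936/2⌋ × 662 = 468 × 662 mm
Y3: ⌊662/2⌋ × 468 = 331 × 468 mm

331 × 468 mm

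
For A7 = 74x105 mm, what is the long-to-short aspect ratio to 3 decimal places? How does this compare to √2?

1.419

105 / 74 = 1.419
ISO 216 targets √2 ≈ 1.414; the +0.005 deviation is from mm rounding.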